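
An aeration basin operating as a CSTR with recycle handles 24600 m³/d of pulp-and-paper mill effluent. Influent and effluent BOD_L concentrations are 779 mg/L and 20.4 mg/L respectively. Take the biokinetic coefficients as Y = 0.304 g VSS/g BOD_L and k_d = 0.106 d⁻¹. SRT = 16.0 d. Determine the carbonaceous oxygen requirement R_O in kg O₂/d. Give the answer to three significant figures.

Correct the yield for decay: Y_obs = Y/(1 + k_d θ_c) = 0.304 / (1 + 0.106 × 16.0) = 0.304 / 2.696 = 0.1128.
Q·(S₀ − S) = 24600 × (779 − 20.4) × 10⁻³ = 18662 kg/d removed.
P_X = Y_obs·Q·(S₀ − S) = 0.1128 × 18662 = 2104 kg VSS/d.
R_O = Q·ΔS − 1.42 P_X = 18662 − 2988 = 15673 kg O₂/d.

R_O ≈ 15700 kg O₂/d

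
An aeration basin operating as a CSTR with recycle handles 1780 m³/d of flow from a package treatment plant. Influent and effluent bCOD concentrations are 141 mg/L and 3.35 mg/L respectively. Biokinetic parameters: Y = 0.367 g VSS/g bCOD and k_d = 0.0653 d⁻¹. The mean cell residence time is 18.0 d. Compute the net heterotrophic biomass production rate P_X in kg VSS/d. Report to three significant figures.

Observed yield with endogenous decay: Y_obs = Y / (1 + k_d·θ_c) = 0.367 / (1 + 0.0653 × 18.0) = 0.367 / 2.175 = 0.1687 g VSS/g bCOD.
Mass of bCOD removed per day: Q(S₀ − S) = 1780 × 137.7 g/m³ = 245.0 kg/d.
Biomass produced: P_X = Y_obs·Q·ΔS = 0.1687 × 245.0 ≈ 41.34 kg VSS/d.

P_X ≈ 41.3 kg VSS/d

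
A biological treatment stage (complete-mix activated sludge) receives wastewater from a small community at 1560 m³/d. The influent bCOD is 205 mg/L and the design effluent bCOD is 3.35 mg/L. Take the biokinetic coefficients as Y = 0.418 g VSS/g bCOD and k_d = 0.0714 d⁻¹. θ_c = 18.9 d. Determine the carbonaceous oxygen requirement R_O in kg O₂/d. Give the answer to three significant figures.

R_O ≈ 235 kg O₂/d

Observed yield with endogenous decay: Y_obs = Y / (1 + k_d·θ_c) = 0.418 / (1 + 0.0714 × 18.9) = 0.418 / 2.349 = 0.1779 g VSS/g bCOD.
ΔS = 205 − 3.35 = 201.7 mg/L, so the substrate removal rate is 1560 × 201.7/1000 = 314.6 kg bCOD/d.
Net sludge production P_X = 0.1779 × 314.6 = 55.97 kg VSS/d.
R_O = Q·(S₀ − S) − 1.42·P_X = 314.6 − 1.42 × 55.97 = 235.1 kg O₂/d.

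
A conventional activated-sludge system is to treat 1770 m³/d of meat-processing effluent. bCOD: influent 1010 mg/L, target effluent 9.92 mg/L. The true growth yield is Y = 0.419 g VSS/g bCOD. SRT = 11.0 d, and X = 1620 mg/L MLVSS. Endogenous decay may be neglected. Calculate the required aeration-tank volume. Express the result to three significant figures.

V ≈ 5040 m³

V·X = Y·Q·ΔS·θ_c gives V = 0.419 × 1770 × (1010 − 9.92) × 11.0 / 1620 = 5036 m³.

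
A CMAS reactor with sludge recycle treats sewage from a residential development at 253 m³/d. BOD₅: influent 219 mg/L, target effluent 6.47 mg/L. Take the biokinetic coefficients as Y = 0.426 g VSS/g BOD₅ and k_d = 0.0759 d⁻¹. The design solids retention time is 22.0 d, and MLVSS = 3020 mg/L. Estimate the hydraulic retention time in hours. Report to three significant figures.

Rearranging the biomass balance for a CMAS with decay, V = Y·Q·ΔS·θ_c / [X·(1+k_d θ_c)] = 0.426 × 253 × (219 − 6.47) × 22.0 / [3020 × (1 + 0.0759 × 22.0)] = 5.04×10^5 / 8063 = 62.50 m³.
HRT = V/Q = 62.50 m³ / 253 m³·d⁻¹ = 0.2470 d × 24 = 5.929 h.

τ ≈ 5.93 h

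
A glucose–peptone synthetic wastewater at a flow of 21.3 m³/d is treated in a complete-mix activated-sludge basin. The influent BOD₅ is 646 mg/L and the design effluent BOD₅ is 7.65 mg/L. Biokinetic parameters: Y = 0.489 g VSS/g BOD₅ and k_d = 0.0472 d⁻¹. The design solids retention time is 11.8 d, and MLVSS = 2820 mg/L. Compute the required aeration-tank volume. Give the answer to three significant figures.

V ≈ 17.9 m³

Steady-state biomass mass balance: V·X·(1 + k_d·θ_c) = Y·Q·(S₀ − S)·θ_c, so V = 0.489 × 21.3 × (646 − 7.65) × 11.8 / [2820 × (1 + 0.0472 × 11.8)] = 7.85×10^4 / 4391 = 17.87 m³.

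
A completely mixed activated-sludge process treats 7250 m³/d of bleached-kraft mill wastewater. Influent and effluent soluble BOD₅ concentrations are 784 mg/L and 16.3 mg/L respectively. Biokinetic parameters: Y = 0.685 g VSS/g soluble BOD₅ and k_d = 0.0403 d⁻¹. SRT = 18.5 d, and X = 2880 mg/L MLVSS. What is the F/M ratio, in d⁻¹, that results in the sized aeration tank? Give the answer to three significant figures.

F/M ≈ 0.141 d⁻¹

Rearranging the biomass balance for a CMAS with decay, V = Y·Q·ΔS·θ_c / [X·(1+k_d θ_c)] = 0.685 × 7250 × (784 − 16.3) × 18.5 / [2880 × (1 + 0.0403 × 18.5)] = 7.05×10^7 / 5027 = 14030 m³.
Food-to-microorganism ratio F/M = Q S₀ / (V X) = 7250 × 784 / (14030 × 2880) = 0.1407 d⁻¹.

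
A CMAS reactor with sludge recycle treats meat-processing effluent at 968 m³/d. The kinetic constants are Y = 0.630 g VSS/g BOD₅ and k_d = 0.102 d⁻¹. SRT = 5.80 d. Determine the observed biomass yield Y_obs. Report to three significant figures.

Observed yield with endogenous decay: Y_obs = Y / (1 + k_d·θ_c) = 0.630 / (1 + 0.102 × 5.80) = 0.630 / 1.592 = 0.3958 g VSS/g BOD₅.

Y_obs ≈ 0.396 g VSS/g BOD₅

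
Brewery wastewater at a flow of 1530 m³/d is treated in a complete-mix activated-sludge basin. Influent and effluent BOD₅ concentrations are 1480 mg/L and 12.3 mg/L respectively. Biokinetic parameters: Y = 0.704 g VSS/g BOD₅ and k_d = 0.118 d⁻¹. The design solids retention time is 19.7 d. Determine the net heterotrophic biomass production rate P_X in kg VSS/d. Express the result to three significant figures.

P_X ≈ 476 kg VSS/d

Y_obs = Y / (1 + k_d θ_c) = 0.704 / (1 + 0.118 × 19.7) = 0.704 / 3.325 = 0.2118.
Mass of BOD₅ removed per day: Q(S₀ − S) = 1530 × 1468 g/m³ = 2246 kg/d.
P_X = Y_obs · Q(S₀ − S) = 0.2118 × 2246 = 475.5 kg VSS/d.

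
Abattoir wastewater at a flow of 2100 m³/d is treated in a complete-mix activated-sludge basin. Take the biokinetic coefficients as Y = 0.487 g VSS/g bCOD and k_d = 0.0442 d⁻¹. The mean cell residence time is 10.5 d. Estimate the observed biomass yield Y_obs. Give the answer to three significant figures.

Y_obs ≈ 0.333 g VSS/g bCOD

The observed yield is Y_obs = Y/(1 + k_d·θ_c) = 0.487 / (1 + 0.0442 × 10.5) = 0.487 / 1.464 = 0.3326 g VSS per g bCOD removed.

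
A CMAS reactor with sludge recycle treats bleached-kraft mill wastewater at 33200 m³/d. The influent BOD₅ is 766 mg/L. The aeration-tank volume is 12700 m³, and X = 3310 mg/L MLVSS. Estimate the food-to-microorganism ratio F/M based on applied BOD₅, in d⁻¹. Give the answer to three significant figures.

F/M = Q·S₀ / (V·X) = 33200 × 766 / (12700 × 3310) = 0.6050 g BOD₅·(g VSS·d)⁻¹.

F/M ≈ 0.605 d⁻¹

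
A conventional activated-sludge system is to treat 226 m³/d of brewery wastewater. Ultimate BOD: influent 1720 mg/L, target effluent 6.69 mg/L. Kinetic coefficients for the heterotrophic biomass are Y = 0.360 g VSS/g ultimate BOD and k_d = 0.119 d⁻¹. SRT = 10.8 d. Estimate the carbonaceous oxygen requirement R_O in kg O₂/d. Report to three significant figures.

R_O ≈ 301 kg O₂/d

Y_obs = Y / (1 + k_d θ_c) = 0.360 / (1 + 0.119 × 10.8) = 0.360 / 2.285 = 0.1575.
Mass of ultimate BOD removed per day: Q(S₀ − S) = 226 × 1713 g/m³ = 387.2 kg/d.
Net sludge production P_X = 0.1575 × 387.2 = 61.00 kg VSS/d.
Carbonaceous O₂ demand = substrate oxidised − cell-mass equivalent = 387.2 − 1.42 × 61.00 = 300.6 kg O₂/d.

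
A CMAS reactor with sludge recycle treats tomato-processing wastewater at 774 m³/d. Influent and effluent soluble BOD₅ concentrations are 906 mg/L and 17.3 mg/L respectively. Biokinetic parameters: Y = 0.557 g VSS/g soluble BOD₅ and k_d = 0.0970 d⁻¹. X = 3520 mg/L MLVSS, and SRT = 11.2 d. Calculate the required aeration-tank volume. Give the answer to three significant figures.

V ≈ 584 m³

Rearranging the biomass balance for a CMAS with decay, V = Y·Q·ΔS·θ_c / [X·(1+k_d θ_c)] = 0.557 × 774 × (906 − 17.3) × 11.2 / [3520 × (1 + 0.0970 × 11.2)] = 4.29×10^6 / 7344 = 584.3 m³.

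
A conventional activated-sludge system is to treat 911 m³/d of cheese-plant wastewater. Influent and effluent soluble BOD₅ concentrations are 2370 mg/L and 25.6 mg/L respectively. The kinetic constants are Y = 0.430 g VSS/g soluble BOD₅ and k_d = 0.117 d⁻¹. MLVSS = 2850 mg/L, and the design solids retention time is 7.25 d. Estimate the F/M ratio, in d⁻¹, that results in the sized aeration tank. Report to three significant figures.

Steady-state biomass mass balance: V·X·(1 + k_d·θ_c) = Y·Q·(S₀ − S)·θ_c, so V = 0.430 × 911 × (2370 − 25.6) × 7.25 / [2850 × (1 + 0.117 × 7.25)] = 6.66×10^6 / 5268 = 1264 m³.
Food-to-microorganism ratio F/M = Q S₀ / (V X) = 911 × 2370 / (1264 × 2850) = 0.5993 d⁻¹.

F/M ≈ 0.599 d⁻¹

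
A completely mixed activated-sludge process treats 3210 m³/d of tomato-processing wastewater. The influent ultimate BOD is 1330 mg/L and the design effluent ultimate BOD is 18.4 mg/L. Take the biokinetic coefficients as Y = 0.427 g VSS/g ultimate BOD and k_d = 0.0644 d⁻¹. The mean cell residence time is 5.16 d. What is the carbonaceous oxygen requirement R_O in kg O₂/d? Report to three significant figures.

Correct the yield for decay: Y_obs = Y/(1 + k_d θ_c) = 0.427 / (1 + 0.0644 × 5.16) = 0.427 / 1.332 = 0.3205.
Mass of ultimate BOD removed per day: Q(S₀ − S) = 3210 × 1312 g/m³ = 4210 kg/d.
Net sludge production P_X = 0.3205 × 4210 = 1349 kg VSS/d.
Carbonaceous O₂ demand = substrate oxidised − cell-mass equivalent = 4210 − 1.42 × 1349 = 2294 kg O₂/d.

R_O ≈ 2290 kg O₂/d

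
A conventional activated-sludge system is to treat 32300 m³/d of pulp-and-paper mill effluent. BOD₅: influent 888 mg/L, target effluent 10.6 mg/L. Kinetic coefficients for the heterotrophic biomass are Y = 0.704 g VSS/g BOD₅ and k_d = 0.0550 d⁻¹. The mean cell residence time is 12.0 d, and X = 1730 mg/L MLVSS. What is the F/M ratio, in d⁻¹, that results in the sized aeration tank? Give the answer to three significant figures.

From the SRT design equation V = Y Q (S₀−S) θ_c / [X (1 + k_d θ_c)] = 0.704 × 32300 × (888 − 10.6) × 12.0 / [1730 × (1 + 0.0550 × 12.0)] = 2.39×10^8 / 2872 = 83368 m³.
F/M = Q·S₀ / (V·X) = 32300 × 888 / (83368 × 1730) = 0.1989 g BOD₅·(g VSS·d)⁻¹.

F/M ≈ 0.199 d⁻¹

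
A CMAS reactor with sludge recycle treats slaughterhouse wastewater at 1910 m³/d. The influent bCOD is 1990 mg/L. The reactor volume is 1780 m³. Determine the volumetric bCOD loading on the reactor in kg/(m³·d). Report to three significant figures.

Applied bCOD load per unit volume = Q·S₀/V = (1910 × 1990/1000)/1780 = 2.135 kg bCOD·m⁻³·d⁻¹.

L_v ≈ 2.14 kg bCOD/(m³·d)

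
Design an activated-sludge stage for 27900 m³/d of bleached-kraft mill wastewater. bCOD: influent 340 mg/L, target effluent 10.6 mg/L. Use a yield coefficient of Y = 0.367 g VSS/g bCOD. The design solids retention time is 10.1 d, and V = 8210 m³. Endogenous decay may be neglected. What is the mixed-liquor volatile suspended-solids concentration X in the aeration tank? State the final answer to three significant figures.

Without decay, X = Y Q (S₀−S) θ_c / V = 0.367 × 27900 × (340 − 10.6) × 10.1 / 8210 = 4149 mg/L.

X ≈ 4150 mg/L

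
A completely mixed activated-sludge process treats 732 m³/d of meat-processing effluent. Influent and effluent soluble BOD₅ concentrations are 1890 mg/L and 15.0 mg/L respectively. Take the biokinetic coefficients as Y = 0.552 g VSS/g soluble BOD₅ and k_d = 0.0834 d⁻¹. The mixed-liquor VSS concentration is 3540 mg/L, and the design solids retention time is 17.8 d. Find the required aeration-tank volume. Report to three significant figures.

V ≈ 1530 m³

Rearranging the biomass balance for a CMAS with decay, V = Y·Q·ΔS·θ_c / [X·(1+k_d θ_c)] = 0.552 × 732 × (1890 − 15.0) × 17.8 / [3540 × (1 + 0.0834 × 17.8)] = 1.35×10^7 / 8795 = 1533 m³.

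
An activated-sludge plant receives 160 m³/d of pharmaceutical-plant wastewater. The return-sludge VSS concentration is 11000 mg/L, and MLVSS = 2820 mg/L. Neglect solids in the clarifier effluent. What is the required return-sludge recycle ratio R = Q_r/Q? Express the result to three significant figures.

R = Q_r/Q = X/(X_r − X) = 2820 / (11000 − 2820) = 0.3447.

R ≈ 0.345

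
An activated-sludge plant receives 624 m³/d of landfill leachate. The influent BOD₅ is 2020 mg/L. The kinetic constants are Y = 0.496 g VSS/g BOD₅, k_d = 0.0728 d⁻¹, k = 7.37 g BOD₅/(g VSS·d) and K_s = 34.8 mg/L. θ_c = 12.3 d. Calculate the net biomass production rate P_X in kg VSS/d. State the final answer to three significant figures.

For a completely mixed reactor with recycle the Lawrence–McCarty relation gives S = K_s·(1 + k_d·θ_c) / [θ_c·(Y·k − k_d) − 1] = 34.8 × (1 + 0.0728 × 12.3) / [12.3 × (0.496 × 7.37 − 0.0728) − 1] = 65.96 / 43.07 = 1.532 mg/L.
Correct the yield for decay: Y_obs = Y/(1 + k_d θ_c) = 0.496 / (1 + 0.0728 × 12.3) = 0.496 / 1.895 = 0.2617.
Q·(S₀ − S) = 624 × (2020 − 1.53) × 10⁻³ = 1260 kg/d removed.
P_X = Y_obs · Q(S₀ − S) = 0.2617 × 1260 = 329.6 kg VSS/d.

P_X ≈ 330 kg VSS/d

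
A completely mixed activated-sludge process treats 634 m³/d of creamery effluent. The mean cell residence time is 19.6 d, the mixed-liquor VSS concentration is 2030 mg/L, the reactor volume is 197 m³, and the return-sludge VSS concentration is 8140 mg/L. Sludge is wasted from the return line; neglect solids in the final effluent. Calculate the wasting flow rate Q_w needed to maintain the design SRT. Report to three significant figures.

Q_w ≈ 2.51 m³/d

Q_w = (V·X)/(θ_c X_r) = 197.0 × 2030 / (19.6 × 8140) = 2.507 m³/d.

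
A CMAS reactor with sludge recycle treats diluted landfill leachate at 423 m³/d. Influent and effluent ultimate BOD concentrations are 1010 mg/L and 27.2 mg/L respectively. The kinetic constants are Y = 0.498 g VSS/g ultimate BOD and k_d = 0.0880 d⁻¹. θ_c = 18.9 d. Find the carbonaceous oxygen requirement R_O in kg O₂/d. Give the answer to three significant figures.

The observed yield is Y_obs = Y/(1 + k_d·θ_c) = 0.498 / (1 + 0.0880 × 18.9) = 0.498 / 2.663 = 0.1870 g VSS per g ultimate BOD removed.
ΔS = 1010 − 27.2 = 982.8 mg/L, so the substrate removal rate is 423 × 982.8/1000 = 415.7 kg ultimate BOD/d.
P_X = Y_obs·Q·(S₀ − S) = 0.1870 × 415.7 = 77.74 kg VSS/d.
Carbonaceous O₂ demand = substrate oxidised − cell-mass equivalent = 415.7 − 1.42 × 77.74 = 305.3 kg O₂/d.

R_O ≈ 305 kg O₂/d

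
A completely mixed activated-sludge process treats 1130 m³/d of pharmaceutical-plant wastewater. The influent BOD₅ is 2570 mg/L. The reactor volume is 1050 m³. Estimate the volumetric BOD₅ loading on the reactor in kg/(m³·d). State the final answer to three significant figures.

L_v = Q S₀ / V = 1130 × 2570 × 10⁻³ / 1050 = 2.766 kg/(m³·d).

L_v ≈ 2.77 kg BOD₅/(m³·d)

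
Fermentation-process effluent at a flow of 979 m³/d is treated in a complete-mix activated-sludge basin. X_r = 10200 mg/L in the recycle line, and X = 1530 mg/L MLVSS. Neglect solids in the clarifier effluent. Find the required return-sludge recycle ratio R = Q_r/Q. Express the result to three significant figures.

R ≈ 0.176

Mass balance around the secondary clarifier (neglecting effluent solids): R = X / (X_r − X) = 1530 / (10200 − 1530) = 0.1765.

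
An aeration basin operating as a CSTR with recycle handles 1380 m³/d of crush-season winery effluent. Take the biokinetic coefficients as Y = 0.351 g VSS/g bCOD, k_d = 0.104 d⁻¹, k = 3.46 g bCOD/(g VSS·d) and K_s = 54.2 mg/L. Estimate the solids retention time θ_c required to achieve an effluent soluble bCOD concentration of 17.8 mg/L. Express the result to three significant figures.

From 1/θ_c = Y·k·S/(K_s + S) − k_d: Y·k·S/(K_s+S) = 0.351 × 3.46 × 17.8 / (54.2 + 17.8) = 0.3002 d⁻¹.
θ_c = 1/(μ − k_d) = 1/(0.3002 − 0.104) = 1/0.1962 = 5.096 d.

θ_c ≈ 5.10 d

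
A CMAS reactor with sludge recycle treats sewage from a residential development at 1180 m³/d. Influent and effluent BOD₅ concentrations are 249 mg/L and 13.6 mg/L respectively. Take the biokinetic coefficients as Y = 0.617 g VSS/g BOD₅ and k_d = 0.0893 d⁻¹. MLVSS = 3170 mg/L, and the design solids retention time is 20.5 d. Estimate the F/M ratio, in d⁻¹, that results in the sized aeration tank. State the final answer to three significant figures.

Steady-state biomass mass balance: V·X·(1 + k_d·θ_c) = Y·Q·(S₀ − S)·θ_c, so V = 0.617 × 1180 × (249 − 13.6) × 20.5 / [3170 × (1 + 0.0893 × 20.5)] = 3.51×10^6 / 8973 = 391.5 m³.
F/M = Q·S₀ / (V·X) = 1180 × 249 / (391.5 × 3170) = 0.2367 g BOD₅·(g VSS·d)⁻¹.

F/M ≈ 0.237 d⁻¹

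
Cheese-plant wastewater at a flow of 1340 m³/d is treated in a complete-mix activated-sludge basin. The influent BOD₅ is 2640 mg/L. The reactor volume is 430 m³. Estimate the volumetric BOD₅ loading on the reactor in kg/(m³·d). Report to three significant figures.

Volumetric loading L_v = Q·S₀ / V = 1340 × 2640 g/m³ / 430.0 m³ = 8227 g/(m³·d) = 8.227 kg BOD₅/(m³·d).

L_v ≈ 8.23 kg BOD₅/(m³·d)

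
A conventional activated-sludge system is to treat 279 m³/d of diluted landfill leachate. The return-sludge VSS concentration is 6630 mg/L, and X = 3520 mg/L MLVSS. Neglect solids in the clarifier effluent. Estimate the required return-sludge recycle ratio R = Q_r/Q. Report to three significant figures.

R ≈ 1.13

Mass balance around the secondary clarifier (neglecting effluent solids): R = X / (X_r − X) = 3520 / (6630 − 3520) = 1.132.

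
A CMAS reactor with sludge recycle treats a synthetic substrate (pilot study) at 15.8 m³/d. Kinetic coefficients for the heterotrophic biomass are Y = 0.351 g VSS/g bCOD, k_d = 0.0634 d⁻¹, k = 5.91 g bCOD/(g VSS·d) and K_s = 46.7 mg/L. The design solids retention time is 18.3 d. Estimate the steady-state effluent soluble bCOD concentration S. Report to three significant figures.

From the Monod/SRT balance for a CMAS, S = K_s·(1+k_d θ_c)/[θ_c·(Y k − k_d) − 1] = 46.7 × (1 + 0.0634 × 18.3) / [18.3 × (0.351 × 5.91 − 0.0634) − 1] = 100.9 / 35.80 = 2.818 mg/L.

S ≈ 2.82 mg/L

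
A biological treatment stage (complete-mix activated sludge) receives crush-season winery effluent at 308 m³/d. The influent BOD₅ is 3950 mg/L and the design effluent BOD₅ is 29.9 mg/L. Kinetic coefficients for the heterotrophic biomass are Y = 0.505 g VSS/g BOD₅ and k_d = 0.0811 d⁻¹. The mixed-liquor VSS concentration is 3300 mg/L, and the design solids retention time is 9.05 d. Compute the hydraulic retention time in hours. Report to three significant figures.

τ ≈ 75.1 h

Steady-state biomass mass balance: V·X·(1 + k_d·θ_c) = Y·Q·(S₀ − S)·θ_c, so V = 0.505 × 308 × (3950 − 29.9) × 9.05 / [3300 × (1 + 0.0811 × 9.05)] = 5.52×10^6 / 5722 = 964.4 m³.
HRT = V/Q = 964.4 m³ / 308 m³·d⁻¹ = 3.131 d × 24 = 75.14 h.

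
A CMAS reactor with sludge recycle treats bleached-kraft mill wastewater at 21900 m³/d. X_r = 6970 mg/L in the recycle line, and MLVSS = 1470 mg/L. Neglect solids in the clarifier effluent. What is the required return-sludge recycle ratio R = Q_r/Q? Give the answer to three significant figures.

R ≈ 0.267

Mass balance around the secondary clarifier (neglecting effluent solids): R = X / (X_r − X) = 1470 / (6970 − 1470) = 0.2673.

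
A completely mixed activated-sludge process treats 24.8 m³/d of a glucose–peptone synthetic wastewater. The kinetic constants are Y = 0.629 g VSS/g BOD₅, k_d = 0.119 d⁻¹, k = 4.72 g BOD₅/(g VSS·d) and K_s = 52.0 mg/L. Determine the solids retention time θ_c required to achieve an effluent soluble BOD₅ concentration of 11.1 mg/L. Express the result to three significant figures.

θ_c ≈ 2.48 d

From 1/θ_c = Y·k·S/(K_s + S) − k_d: Y·k·S/(K_s+S) = 0.629 × 4.72 × 11.1 / (52.0 + 11.1) = 0.5223 d⁻¹.
Then 1/θ_c = μ − k_d = 0.5223 − 0.119 = 0.4033 d⁻¹, giving θ_c = 2.480 d.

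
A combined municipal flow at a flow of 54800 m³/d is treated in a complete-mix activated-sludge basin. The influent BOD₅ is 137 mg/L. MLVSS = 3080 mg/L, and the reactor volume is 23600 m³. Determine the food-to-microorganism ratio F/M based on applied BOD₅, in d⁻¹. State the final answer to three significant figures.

Food-to-microorganism ratio F/M = Q S₀ / (V X) = 54800 × 137 / (23600 × 3080) = 0.1033 d⁻¹.

F/M ≈ 0.103 d⁻¹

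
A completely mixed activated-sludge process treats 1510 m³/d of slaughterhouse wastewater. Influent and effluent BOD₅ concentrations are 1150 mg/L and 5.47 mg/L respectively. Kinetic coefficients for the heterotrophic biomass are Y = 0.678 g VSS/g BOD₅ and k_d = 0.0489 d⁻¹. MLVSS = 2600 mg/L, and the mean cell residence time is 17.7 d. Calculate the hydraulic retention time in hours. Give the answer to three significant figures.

τ ≈ 68.0 h

From the SRT design equation V = Y Q (S₀−S) θ_c / [X (1 + k_d θ_c)] = 0.678 × 1510 × (1150 − 5.47) × 17.7 / [2600 × (1 + 0.0489 × 17.7)] = 2.07×10^7 / 4850 = 4276 m³.
Hydraulic retention time τ = V/Q = 4276 / 1510 = 2.832 d = 67.96 h.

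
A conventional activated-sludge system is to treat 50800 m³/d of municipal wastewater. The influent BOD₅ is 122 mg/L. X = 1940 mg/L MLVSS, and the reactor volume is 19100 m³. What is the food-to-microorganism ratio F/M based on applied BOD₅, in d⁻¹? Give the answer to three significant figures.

F/M ≈ 0.167 d⁻¹

Food-to-microorganism ratio F/M = Q S₀ / (V X) = 50800 × 122 / (19100 × 1940) = 0.1673 d⁻¹.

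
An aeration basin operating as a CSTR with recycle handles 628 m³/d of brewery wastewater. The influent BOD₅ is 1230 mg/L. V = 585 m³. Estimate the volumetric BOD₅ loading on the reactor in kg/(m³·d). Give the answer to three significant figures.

Applied BOD₅ load per unit volume = Q·S₀/V = (628 × 1230/1000)/585.0 = 1.320 kg BOD₅·m⁻³·d⁻¹.

L_v ≈ 1.32 kg BOD₅/(m³·d)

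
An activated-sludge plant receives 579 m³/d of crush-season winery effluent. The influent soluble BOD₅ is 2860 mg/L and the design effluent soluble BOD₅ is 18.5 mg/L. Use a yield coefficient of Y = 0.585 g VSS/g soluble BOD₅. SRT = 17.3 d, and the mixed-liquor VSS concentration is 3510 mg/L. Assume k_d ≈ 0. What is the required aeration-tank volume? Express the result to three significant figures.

V·X = Y·Q·ΔS·θ_c gives V = 0.585 × 579 × (2860 − 18.5) × 17.3 / 3510 = 4744 m³.

V ≈ 4740 m³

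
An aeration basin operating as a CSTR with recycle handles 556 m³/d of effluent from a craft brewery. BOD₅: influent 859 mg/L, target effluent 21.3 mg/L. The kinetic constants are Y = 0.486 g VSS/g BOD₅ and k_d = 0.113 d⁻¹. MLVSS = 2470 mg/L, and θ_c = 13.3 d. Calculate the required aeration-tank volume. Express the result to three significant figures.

Rearranging the biomass balance for a CMAS with decay, V = Y·Q·ΔS·θ_c / [X·(1+k_d θ_c)] = 0.486 × 556 × (859 − 21.3) × 13.3 / [2470 × (1 + 0.113 × 13.3)] = 3.01×10^6 / 6182 = 487.0 m³.

V ≈ 487 m³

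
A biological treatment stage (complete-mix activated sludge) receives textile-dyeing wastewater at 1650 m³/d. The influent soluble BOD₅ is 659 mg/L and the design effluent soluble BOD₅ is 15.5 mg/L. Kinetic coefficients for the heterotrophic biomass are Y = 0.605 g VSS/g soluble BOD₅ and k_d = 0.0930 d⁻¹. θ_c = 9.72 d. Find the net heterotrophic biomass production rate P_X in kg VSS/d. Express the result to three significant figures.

Y_obs = Y / (1 + k_d θ_c) = 0.605 / (1 + 0.0930 × 9.72) = 0.605 / 1.904 = 0.3178.
Substrate removed = Q·(S₀ − S) = 1650 m³/d × (659 − 15.5) g/m³ = 1.06×10^6 g/d = 1062 kg/d.
So the net sludge growth is P_X = 0.3178 × 1062 = 337.4 kg VSS/d.

P_X ≈ 337 kg VSS/d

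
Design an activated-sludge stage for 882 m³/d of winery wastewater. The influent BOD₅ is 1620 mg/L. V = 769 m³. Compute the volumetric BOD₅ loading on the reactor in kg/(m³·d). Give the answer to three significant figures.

L_v = Q S₀ / V = 882 × 1620 × 10⁻³ / 769.0 = 1.858 kg/(m³·d).

L_v ≈ 1.86 kg BOD₅/(m³·d)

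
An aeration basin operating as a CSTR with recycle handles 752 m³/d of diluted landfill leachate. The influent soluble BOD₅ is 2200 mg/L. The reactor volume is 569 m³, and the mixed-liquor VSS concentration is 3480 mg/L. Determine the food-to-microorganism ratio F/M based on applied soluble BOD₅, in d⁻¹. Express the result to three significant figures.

F/M = Q·S₀ / (V·X) = 752 × 2200 / (569.0 × 3480) = 0.8355 g soluble BOD₅·(g VSS·d)⁻¹.

F/M ≈ 0.836 d⁻¹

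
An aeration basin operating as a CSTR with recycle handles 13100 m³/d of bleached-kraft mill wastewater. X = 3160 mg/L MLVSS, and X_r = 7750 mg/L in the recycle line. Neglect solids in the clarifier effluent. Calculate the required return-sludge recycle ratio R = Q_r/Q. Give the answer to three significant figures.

R ≈ 0.688

R = Q_r/Q = X/(X_r − X) = 3160 / (7750 − 3160) = 0.6885.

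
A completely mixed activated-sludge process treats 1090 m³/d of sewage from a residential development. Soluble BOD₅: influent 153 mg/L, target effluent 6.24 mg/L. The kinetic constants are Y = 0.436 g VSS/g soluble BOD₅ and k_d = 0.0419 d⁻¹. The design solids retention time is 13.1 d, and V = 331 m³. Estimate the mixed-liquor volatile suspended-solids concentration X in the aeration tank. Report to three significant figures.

From V·X·(1 + k_d·θ_c) = Y·Q·(S₀ − S)·θ_c: X = 0.436 × 1090 × (153 − 6.24) × 13.1 / [331 × (1 + 0.0419 × 13.1)] = 1782 mg/L.

X ≈ 1780 mg/L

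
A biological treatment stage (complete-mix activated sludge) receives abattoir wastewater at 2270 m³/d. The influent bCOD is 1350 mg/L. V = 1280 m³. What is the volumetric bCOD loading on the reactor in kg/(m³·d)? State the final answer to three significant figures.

Applied bCOD load per unit volume = Q·S₀/V = (2270 × 1350/1000)/1280 = 2.394 kg bCOD·m⁻³·d⁻¹.

L_v ≈ 2.39 kg bCOD/(m³·d)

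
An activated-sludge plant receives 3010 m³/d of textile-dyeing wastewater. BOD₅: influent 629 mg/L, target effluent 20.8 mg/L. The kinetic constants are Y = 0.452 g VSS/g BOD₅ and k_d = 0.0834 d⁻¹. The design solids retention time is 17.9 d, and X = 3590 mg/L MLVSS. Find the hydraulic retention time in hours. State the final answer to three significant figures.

From the SRT design equation V = Y Q (S₀−S) θ_c / [X (1 + k_d θ_c)] = 0.452 × 3010 × (629 − 20.8) × 17.9 / [3590 × (1 + 0.0834 × 17.9)] = 1.48×10^7 / 8949 = 1655 m³.
HRT = V/Q = 1655 m³ / 3010 m³·d⁻¹ = 0.5499 d × 24 = 13.20 h.

τ ≈ 13.2 h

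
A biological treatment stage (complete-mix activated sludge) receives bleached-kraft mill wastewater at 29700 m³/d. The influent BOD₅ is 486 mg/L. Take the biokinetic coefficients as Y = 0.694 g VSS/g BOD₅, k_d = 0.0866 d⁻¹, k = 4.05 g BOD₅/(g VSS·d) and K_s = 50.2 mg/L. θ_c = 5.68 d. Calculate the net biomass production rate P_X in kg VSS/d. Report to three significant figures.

P_X ≈ 6640 kg VSS/d

From the Monod/SRT balance for a CMAS, S = K_s·(1+k_d θ_c)/[θ_c·(Y k − k_d) − 1] = 50.2 × (1 + 0.0866 × 5.68) / [5.68 × (0.694 × 4.05 − 0.0866) − 1] = 74.89 / 14.47 = 5.175 mg/L.
Observed yield with endogenous decay: Y_obs = Y / (1 + k_d·θ_c) = 0.694 / (1 + 0.0866 × 5.68) = 0.694 / 1.492 = 0.4652 g VSS/g BOD₅.
Substrate removed = Q·(S₀ − S) = 29700 m³/d × (486 − 5.17) g/m³ = 1.43×10^7 g/d = 14281 kg/d.
Biomass produced: P_X = Y_obs·Q·ΔS = 0.4652 × 14281 ≈ 6643 kg VSS/d.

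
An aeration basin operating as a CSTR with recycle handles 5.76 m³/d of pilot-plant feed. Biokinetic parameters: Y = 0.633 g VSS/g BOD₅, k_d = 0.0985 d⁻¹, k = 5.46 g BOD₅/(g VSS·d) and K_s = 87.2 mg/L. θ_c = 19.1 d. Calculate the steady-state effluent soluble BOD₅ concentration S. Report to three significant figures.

S ≈ 3.98 mg/L

Effluent substrate depends only on kinetics and SRT: S = K_s(1 + k_d θ_c) / [θ_c(Yk − k_d) − 1] = 87.2 × (1 + 0.0985 × 19.1) / [19.1 × (0.633 × 5.46 − 0.0985) − 1] = 251.3 / 63.13 = 3.980 mg/L.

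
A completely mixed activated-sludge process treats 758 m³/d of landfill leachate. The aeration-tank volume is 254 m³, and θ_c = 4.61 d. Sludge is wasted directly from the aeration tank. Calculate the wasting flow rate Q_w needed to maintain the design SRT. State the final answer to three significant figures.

Wasting from the aeration tank: Q_w = V / θ_c = 254.0 / 4.61 = 55.10 m³/d.

Q_w ≈ 55.1 m³/d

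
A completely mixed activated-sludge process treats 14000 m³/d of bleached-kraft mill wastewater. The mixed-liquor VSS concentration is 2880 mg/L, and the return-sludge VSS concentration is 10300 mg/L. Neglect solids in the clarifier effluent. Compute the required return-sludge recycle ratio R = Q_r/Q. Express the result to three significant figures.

R = Q_r/Q = X/(X_r − X) = 2880 / (10300 − 2880) = 0.3881.

R ≈ 0.388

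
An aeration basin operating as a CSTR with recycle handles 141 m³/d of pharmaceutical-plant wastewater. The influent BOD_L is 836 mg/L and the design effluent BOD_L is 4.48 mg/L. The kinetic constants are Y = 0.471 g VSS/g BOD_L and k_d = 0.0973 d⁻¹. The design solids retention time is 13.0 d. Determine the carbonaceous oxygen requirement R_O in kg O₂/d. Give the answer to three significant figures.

Correct the yield for decay: Y_obs = Y/(1 + k_d θ_c) = 0.471 / (1 + 0.0973 × 13.0) = 0.471 / 2.265 = 0.2080.
Mass of BOD_L removed per day: Q(S₀ − S) = 141 × 831.5 g/m³ = 117.2 kg/d.
Biomass synthesised: P_X = Y_obs × 117.2 = 24.38 kg VSS/d.
Carbonaceous O₂ demand = substrate oxidised − cell-mass equivalent = 117.2 − 1.42 × 24.38 = 82.62 kg O₂/d.

R_O ≈ 82.6 kg O₂/d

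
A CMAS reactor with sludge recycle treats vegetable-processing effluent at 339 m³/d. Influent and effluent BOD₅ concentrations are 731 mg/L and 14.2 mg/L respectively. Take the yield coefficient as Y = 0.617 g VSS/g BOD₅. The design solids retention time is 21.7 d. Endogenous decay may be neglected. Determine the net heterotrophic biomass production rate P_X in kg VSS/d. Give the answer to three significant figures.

With endogenous decay neglected, the observed yield equals the true yield: Y_obs = Y = 0.617 g VSS/g BOD₅.
Mass of BOD₅ removed per day: Q(S₀ − S) = 339 × 716.8 g/m³ = 243.0 kg/d.
So the net sludge growth is P_X = 0.6170 × 243.0 = 149.9 kg VSS/d.

P_X ≈ 150 kg VSS/d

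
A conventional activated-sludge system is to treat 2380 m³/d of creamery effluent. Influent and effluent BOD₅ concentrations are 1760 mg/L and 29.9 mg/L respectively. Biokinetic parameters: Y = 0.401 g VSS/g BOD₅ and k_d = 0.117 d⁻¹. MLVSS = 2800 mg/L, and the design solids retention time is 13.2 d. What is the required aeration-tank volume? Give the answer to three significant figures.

V ≈ 3060 m³

Rearranging the biomass balance for a CMAS with decay, V = Y·Q·ΔS·θ_c / [X·(1+k_d θ_c)] = 0.401 × 2380 × (1760 − 29.9) × 13.2 / [2800 × (1 + 0.117 × 13.2)] = 2.18×10^7 / 7124 = 3059 m³.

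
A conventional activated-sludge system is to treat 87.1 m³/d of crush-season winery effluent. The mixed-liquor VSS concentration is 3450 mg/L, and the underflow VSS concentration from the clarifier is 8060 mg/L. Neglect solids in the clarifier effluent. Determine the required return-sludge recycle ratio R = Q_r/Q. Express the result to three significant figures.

R ≈ 0.748

Mass balance around the secondary clarifier (neglecting effluent solids): R = X / (X_r − X) = 3450 / (8060 − 3450) = 0.7484.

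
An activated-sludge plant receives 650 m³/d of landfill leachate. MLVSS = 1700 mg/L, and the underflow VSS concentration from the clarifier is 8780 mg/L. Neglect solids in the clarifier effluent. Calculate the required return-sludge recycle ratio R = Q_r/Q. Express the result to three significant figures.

R ≈ 0.240

Mass balance around the secondary clarifier (neglecting effluent solids): R = X / (X_r − X) = 1700 / (8780 − 1700) = 0.2401.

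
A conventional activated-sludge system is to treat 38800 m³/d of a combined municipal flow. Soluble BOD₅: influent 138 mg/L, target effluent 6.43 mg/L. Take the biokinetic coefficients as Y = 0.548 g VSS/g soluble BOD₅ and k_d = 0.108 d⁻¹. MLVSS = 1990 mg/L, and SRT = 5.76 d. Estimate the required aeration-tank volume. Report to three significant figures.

V ≈ 4990 m³

Rearranging the biomass balance for a CMAS with decay, V = Y·Q·ΔS·θ_c / [X·(1+k_d θ_c)] = 0.548 × 38800 × (138 − 6.43) × 5.76 / [1990 × (1 + 0.108 × 5.76)] = 1.61×10^7 / 3228 = 4992 m³.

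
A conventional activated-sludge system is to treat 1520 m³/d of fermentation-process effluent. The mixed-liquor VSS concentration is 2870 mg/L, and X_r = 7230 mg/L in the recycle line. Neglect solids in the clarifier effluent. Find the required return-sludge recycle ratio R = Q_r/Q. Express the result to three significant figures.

R ≈ 0.658

Solids balance on the clarifier gives (1+R)X = R·X_r, so R = X/(X_r − X) = 2870 / (7230 − 2870) = 0.6583.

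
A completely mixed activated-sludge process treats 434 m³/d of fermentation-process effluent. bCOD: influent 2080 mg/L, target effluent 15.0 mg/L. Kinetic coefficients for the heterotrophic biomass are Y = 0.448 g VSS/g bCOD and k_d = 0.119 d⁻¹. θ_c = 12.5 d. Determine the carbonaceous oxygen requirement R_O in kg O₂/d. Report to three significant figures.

Correct the yield for decay: Y_obs = Y/(1 + k_d θ_c) = 0.448 / (1 + 0.119 × 12.5) = 0.448 / 2.487 = 0.1801.
Q·(S₀ − S) = 434 × (2080 − 15.0) × 10⁻³ = 896.2 kg/d removed.
Biomass synthesised: P_X = Y_obs × 896.2 = 161.4 kg VSS/d.
R_O = Q·ΔS − 1.42 P_X = 896.2 − 229.2 = 667.0 kg O₂/d.

R_O ≈ 667 kg O₂/d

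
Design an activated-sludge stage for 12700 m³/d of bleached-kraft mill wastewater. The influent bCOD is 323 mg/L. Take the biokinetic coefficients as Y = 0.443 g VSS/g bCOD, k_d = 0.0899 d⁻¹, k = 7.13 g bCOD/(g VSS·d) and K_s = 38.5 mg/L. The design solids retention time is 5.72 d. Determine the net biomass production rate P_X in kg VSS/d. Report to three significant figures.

Effluent substrate depends only on kinetics and SRT: S = K_s(1 + k_d θ_c) / [θ_c(Yk − k_d) − 1] = 38.5 × (1 + 0.0899 × 5.72) / [5.72 × (0.443 × 7.13 − 0.0899) − 1] = 58.30 / 16.55 = 3.522 mg/L.
Correct the yield for decay: Y_obs = Y/(1 + k_d θ_c) = 0.443 / (1 + 0.0899 × 5.72) = 0.443 / 1.514 = 0.2926.
ΔS = 323 − 3.52 = 319.5 mg/L, so the substrate removal rate is 12700 × 319.5/1000 = 4057 kg bCOD/d.
Net biomass production P_X = Y_obs × Q·(S₀ − S) = 0.2926 × 4057 = 1187 kg VSS/d.

P_X ≈ 1190 kg VSS/d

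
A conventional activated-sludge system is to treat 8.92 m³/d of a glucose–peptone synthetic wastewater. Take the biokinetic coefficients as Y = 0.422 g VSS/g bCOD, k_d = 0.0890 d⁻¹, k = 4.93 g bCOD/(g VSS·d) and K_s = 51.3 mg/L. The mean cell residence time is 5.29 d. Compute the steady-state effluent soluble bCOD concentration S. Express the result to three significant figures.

From the Monod/SRT balance for a CMAS, S = K_s·(1+k_d θ_c)/[θ_c·(Y k − k_d) − 1] = 51.3 × (1 + 0.0890 × 5.29) / [5.29 × (0.422 × 4.93 − 0.0890) − 1] = 75.45 / 9.535 = 7.913 mg/L.

S ≈ 7.91 mg/L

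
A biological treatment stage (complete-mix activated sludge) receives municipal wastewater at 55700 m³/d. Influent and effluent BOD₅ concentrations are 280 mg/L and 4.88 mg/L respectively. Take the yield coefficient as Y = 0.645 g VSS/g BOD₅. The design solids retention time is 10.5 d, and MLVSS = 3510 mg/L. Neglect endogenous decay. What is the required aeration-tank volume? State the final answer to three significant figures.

V ≈ 29600 m³

Biomass mass balance (decay neglected): V·X = Y·Q·(S₀ − S)·θ_c, so V = 0.645 × 55700 × (280 − 4.88) × 10.5 / 3510 = 29568 m³.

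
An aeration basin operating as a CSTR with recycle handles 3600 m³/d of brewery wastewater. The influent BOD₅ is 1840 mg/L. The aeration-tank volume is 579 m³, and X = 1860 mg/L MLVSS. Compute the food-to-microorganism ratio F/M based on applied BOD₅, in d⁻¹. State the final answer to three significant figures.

F/M ≈ 6.15 d⁻¹

F/M = applied load / biomass = Q·S₀/(V·X) = 3600 × 1840 / (579.0 × 1860) = 6.151 d⁻¹.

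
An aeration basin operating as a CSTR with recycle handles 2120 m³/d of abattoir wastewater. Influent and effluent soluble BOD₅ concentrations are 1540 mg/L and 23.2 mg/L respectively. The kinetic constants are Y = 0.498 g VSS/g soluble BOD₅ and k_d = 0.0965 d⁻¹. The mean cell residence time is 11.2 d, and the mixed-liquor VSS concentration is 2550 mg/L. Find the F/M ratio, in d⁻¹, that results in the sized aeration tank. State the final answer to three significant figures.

F/M ≈ 0.379 d⁻¹

Rearranging the biomass balance for a CMAS with decay, V = Y·Q·ΔS·θ_c / [X·(1+k_d θ_c)] = 0.498 × 2120 × (1540 − 23.2) × 11.2 / [2550 × (1 + 0.0965 × 11.2)] = 1.79×10^7 / 5306 = 3380 m³.
Food-to-microorganism ratio F/M = Q S₀ / (V X) = 2120 × 1540 / (3380 × 2550) = 0.3788 d⁻¹.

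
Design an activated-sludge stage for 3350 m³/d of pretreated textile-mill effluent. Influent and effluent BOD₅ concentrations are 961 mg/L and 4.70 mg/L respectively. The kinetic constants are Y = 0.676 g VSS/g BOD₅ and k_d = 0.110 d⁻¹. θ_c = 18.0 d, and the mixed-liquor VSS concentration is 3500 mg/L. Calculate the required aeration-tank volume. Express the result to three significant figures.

From the SRT design equation V = Y Q (S₀−S) θ_c / [X (1 + k_d θ_c)] = 0.676 × 3350 × (961 − 4.70) × 18.0 / [3500 × (1 + 0.110 × 18.0)] = 3.9×10^7 / 10430 = 3737 m³.

V ≈ 3740 m³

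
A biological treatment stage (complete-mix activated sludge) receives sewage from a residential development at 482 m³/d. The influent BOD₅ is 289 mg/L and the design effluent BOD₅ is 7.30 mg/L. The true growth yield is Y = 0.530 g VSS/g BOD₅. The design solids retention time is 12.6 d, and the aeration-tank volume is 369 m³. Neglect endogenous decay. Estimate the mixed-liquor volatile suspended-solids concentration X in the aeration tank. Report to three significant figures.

X ≈ 2460 mg/L

Without decay, X = Y Q (S₀−S) θ_c / V = 0.530 × 482 × (289 − 7.30) × 12.6 / 369 = 2457 mg/L.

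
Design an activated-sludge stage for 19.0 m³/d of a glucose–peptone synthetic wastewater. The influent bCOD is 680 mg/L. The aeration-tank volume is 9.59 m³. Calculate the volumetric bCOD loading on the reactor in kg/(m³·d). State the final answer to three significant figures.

L_v = Q S₀ / V = 19.0 × 680 × 10⁻³ / 9.590 = 1.347 kg/(m³·d).

L_v ≈ 1.35 kg bCOD/(m³·d)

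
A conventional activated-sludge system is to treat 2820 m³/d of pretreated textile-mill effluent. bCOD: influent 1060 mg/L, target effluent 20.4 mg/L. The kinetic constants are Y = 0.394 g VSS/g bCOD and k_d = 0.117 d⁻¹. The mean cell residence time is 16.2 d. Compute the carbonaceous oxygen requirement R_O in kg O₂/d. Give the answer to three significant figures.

R_O ≈ 2370 kg O₂/d

Correct the yield for decay: Y_obs = Y/(1 + k_d θ_c) = 0.394 / (1 + 0.117 × 16.2) = 0.394 / 2.895 = 0.1361.
ΔS = 1060 − 20.4 = 1040 mg/L, so the substrate removal rate is 2820 × 1040/1000 = 2932 kg bCOD/d.
P_X = Y_obs·Q·(S₀ − S) = 0.1361 × 2932 = 398.9 kg VSS/d.
R_O = Q·(S₀ − S) − 1.42·P_X = 2932 − 1.42 × 398.9 = 2365 kg O₂/d.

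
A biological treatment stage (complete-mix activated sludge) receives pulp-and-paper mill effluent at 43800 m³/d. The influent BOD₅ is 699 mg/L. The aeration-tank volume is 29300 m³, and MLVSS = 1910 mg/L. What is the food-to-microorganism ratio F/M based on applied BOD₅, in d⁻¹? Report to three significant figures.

F/M ≈ 0.547 d⁻¹

F/M = Q·S₀ / (V·X) = 43800 × 699 / (29300 × 1910) = 0.5471 g BOD₅·(g VSS·d)⁻¹.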